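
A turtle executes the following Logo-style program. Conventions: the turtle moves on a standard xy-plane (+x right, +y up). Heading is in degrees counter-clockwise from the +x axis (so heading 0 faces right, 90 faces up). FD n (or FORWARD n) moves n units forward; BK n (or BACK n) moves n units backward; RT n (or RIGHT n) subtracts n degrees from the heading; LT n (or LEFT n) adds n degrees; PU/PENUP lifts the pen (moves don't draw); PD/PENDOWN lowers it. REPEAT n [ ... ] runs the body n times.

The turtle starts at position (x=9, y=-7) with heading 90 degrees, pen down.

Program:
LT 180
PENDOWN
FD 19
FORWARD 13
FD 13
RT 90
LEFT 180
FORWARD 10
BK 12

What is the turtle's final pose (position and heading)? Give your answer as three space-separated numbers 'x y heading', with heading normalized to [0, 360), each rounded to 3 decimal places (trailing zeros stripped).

Answer: 7 -52 0

Derivation:
Executing turtle program step by step:
Start: pos=(9,-7), heading=90, pen down
LT 180: heading 90 -> 270
PD: pen down
FD 19: (9,-7) -> (9,-26) [heading=270, draw]
FD 13: (9,-26) -> (9,-39) [heading=270, draw]
FD 13: (9,-39) -> (9,-52) [heading=270, draw]
RT 90: heading 270 -> 180
LT 180: heading 180 -> 0
FD 10: (9,-52) -> (19,-52) [heading=0, draw]
BK 12: (19,-52) -> (7,-52) [heading=0, draw]
Final: pos=(7,-52), heading=0, 5 segment(s) drawn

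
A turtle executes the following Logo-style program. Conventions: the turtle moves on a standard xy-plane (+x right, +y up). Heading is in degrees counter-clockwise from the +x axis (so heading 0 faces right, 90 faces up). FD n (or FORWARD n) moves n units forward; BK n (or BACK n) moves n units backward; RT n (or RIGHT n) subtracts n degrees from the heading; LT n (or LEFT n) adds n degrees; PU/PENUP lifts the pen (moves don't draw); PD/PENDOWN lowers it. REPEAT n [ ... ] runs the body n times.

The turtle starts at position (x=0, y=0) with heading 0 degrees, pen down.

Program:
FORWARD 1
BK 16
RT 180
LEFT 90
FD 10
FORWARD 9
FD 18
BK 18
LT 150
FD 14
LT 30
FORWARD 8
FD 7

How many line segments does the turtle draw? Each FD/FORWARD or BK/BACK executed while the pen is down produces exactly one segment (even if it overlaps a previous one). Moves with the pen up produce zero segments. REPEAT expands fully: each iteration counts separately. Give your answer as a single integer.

Executing turtle program step by step:
Start: pos=(0,0), heading=0, pen down
FD 1: (0,0) -> (1,0) [heading=0, draw]
BK 16: (1,0) -> (-15,0) [heading=0, draw]
RT 180: heading 0 -> 180
LT 90: heading 180 -> 270
FD 10: (-15,0) -> (-15,-10) [heading=270, draw]
FD 9: (-15,-10) -> (-15,-19) [heading=270, draw]
FD 18: (-15,-19) -> (-15,-37) [heading=270, draw]
BK 18: (-15,-37) -> (-15,-19) [heading=270, draw]
LT 150: heading 270 -> 60
FD 14: (-15,-19) -> (-8,-6.876) [heading=60, draw]
LT 30: heading 60 -> 90
FD 8: (-8,-6.876) -> (-8,1.124) [heading=90, draw]
FD 7: (-8,1.124) -> (-8,8.124) [heading=90, draw]
Final: pos=(-8,8.124), heading=90, 9 segment(s) drawn
Segments drawn: 9

Answer: 9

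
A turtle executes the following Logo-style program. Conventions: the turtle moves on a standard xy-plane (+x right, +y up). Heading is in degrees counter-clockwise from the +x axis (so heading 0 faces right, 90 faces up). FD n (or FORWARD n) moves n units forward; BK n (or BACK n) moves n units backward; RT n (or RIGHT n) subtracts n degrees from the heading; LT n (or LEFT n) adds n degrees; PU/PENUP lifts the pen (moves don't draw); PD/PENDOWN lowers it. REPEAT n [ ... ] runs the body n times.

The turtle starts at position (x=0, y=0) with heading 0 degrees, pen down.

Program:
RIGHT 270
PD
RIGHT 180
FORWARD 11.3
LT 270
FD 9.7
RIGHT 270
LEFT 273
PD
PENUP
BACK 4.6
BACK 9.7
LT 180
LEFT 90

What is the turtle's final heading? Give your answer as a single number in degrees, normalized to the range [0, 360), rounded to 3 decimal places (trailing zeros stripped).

Answer: 93

Derivation:
Executing turtle program step by step:
Start: pos=(0,0), heading=0, pen down
RT 270: heading 0 -> 90
PD: pen down
RT 180: heading 90 -> 270
FD 11.3: (0,0) -> (0,-11.3) [heading=270, draw]
LT 270: heading 270 -> 180
FD 9.7: (0,-11.3) -> (-9.7,-11.3) [heading=180, draw]
RT 270: heading 180 -> 270
LT 273: heading 270 -> 183
PD: pen down
PU: pen up
BK 4.6: (-9.7,-11.3) -> (-5.106,-11.059) [heading=183, move]
BK 9.7: (-5.106,-11.059) -> (4.58,-10.552) [heading=183, move]
LT 180: heading 183 -> 3
LT 90: heading 3 -> 93
Final: pos=(4.58,-10.552), heading=93, 2 segment(s) drawn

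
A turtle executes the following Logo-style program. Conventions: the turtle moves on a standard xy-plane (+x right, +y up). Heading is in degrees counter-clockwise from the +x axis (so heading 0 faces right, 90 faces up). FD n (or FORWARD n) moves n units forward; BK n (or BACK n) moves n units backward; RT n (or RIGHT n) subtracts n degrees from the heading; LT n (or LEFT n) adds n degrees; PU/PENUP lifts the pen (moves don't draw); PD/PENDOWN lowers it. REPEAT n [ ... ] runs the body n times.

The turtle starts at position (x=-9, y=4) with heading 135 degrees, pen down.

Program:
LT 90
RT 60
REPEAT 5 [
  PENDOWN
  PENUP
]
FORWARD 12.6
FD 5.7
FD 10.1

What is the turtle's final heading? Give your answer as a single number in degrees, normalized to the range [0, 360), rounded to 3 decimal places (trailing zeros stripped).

Answer: 165

Derivation:
Executing turtle program step by step:
Start: pos=(-9,4), heading=135, pen down
LT 90: heading 135 -> 225
RT 60: heading 225 -> 165
REPEAT 5 [
  -- iteration 1/5 --
  PD: pen down
  PU: pen up
  -- iteration 2/5 --
  PD: pen down
  PU: pen up
  -- iteration 3/5 --
  PD: pen down
  PU: pen up
  -- iteration 4/5 --
  PD: pen down
  PU: pen up
  -- iteration 5/5 --
  PD: pen down
  PU: pen up
]
FD 12.6: (-9,4) -> (-21.171,7.261) [heading=165, move]
FD 5.7: (-21.171,7.261) -> (-26.676,8.736) [heading=165, move]
FD 10.1: (-26.676,8.736) -> (-36.432,11.35) [heading=165, move]
Final: pos=(-36.432,11.35), heading=165, 0 segment(s) drawn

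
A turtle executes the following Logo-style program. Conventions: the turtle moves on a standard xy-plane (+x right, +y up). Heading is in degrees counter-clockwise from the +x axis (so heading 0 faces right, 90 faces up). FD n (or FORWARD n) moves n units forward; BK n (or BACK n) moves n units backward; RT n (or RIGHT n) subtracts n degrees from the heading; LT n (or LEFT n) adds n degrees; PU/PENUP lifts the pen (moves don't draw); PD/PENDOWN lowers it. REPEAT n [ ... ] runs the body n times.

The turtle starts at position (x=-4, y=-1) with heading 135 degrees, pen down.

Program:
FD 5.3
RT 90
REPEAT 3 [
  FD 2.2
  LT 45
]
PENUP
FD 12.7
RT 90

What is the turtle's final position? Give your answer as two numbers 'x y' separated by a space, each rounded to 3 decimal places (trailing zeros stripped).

Answer: -20.448 8.059

Derivation:
Executing turtle program step by step:
Start: pos=(-4,-1), heading=135, pen down
FD 5.3: (-4,-1) -> (-7.748,2.748) [heading=135, draw]
RT 90: heading 135 -> 45
REPEAT 3 [
  -- iteration 1/3 --
  FD 2.2: (-7.748,2.748) -> (-6.192,4.303) [heading=45, draw]
  LT 45: heading 45 -> 90
  -- iteration 2/3 --
  FD 2.2: (-6.192,4.303) -> (-6.192,6.503) [heading=90, draw]
  LT 45: heading 90 -> 135
  -- iteration 3/3 --
  FD 2.2: (-6.192,6.503) -> (-7.748,8.059) [heading=135, draw]
  LT 45: heading 135 -> 180
]
PU: pen up
FD 12.7: (-7.748,8.059) -> (-20.448,8.059) [heading=180, move]
RT 90: heading 180 -> 90
Final: pos=(-20.448,8.059), heading=90, 4 segment(s) drawn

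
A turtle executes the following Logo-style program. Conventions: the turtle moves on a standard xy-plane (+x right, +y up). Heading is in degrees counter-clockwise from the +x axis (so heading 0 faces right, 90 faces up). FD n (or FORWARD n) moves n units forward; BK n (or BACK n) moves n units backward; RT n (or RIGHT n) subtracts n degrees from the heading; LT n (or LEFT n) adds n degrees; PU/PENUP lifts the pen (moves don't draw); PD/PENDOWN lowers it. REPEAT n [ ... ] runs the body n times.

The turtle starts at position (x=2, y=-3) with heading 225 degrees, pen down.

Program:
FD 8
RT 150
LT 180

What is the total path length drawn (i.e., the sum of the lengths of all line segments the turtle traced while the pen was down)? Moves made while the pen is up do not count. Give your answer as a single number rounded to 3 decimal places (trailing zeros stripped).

Executing turtle program step by step:
Start: pos=(2,-3), heading=225, pen down
FD 8: (2,-3) -> (-3.657,-8.657) [heading=225, draw]
RT 150: heading 225 -> 75
LT 180: heading 75 -> 255
Final: pos=(-3.657,-8.657), heading=255, 1 segment(s) drawn

Segment lengths:
  seg 1: (2,-3) -> (-3.657,-8.657), length = 8
Total = 8

Answer: 8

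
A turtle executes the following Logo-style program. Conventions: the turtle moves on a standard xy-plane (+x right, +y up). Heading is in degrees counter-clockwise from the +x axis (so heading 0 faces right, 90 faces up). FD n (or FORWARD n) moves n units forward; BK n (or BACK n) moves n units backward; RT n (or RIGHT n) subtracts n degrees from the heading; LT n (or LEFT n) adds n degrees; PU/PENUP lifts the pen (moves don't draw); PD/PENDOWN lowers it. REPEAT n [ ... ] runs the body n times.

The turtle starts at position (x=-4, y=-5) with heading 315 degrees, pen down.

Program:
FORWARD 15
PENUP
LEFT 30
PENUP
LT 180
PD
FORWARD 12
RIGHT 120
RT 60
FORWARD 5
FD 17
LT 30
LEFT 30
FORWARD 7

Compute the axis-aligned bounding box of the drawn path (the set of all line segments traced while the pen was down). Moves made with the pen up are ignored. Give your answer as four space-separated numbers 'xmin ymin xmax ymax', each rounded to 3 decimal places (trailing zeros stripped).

Answer: -4.985 -18.195 21.216 -5

Derivation:
Executing turtle program step by step:
Start: pos=(-4,-5), heading=315, pen down
FD 15: (-4,-5) -> (6.607,-15.607) [heading=315, draw]
PU: pen up
LT 30: heading 315 -> 345
PU: pen up
LT 180: heading 345 -> 165
PD: pen down
FD 12: (6.607,-15.607) -> (-4.985,-12.501) [heading=165, draw]
RT 120: heading 165 -> 45
RT 60: heading 45 -> 345
FD 5: (-4.985,-12.501) -> (-0.155,-13.795) [heading=345, draw]
FD 17: (-0.155,-13.795) -> (16.266,-18.195) [heading=345, draw]
LT 30: heading 345 -> 15
LT 30: heading 15 -> 45
FD 7: (16.266,-18.195) -> (21.216,-13.245) [heading=45, draw]
Final: pos=(21.216,-13.245), heading=45, 5 segment(s) drawn

Segment endpoints: x in {-4.985, -4, -0.155, 6.607, 16.266, 21.216}, y in {-18.195, -15.607, -13.795, -13.245, -12.501, -5}
xmin=-4.985, ymin=-18.195, xmax=21.216, ymax=-5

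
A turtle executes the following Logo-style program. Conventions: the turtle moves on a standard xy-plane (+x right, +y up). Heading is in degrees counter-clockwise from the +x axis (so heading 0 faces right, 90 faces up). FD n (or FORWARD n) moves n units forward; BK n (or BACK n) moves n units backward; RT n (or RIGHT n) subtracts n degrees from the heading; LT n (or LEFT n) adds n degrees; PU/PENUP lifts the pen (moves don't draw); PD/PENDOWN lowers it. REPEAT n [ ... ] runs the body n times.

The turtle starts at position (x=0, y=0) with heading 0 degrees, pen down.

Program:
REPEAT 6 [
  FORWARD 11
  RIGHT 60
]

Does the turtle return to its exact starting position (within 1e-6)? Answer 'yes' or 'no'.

Executing turtle program step by step:
Start: pos=(0,0), heading=0, pen down
REPEAT 6 [
  -- iteration 1/6 --
  FD 11: (0,0) -> (11,0) [heading=0, draw]
  RT 60: heading 0 -> 300
  -- iteration 2/6 --
  FD 11: (11,0) -> (16.5,-9.526) [heading=300, draw]
  RT 60: heading 300 -> 240
  -- iteration 3/6 --
  FD 11: (16.5,-9.526) -> (11,-19.053) [heading=240, draw]
  RT 60: heading 240 -> 180
  -- iteration 4/6 --
  FD 11: (11,-19.053) -> (0,-19.053) [heading=180, draw]
  RT 60: heading 180 -> 120
  -- iteration 5/6 --
  FD 11: (0,-19.053) -> (-5.5,-9.526) [heading=120, draw]
  RT 60: heading 120 -> 60
  -- iteration 6/6 --
  FD 11: (-5.5,-9.526) -> (0,0) [heading=60, draw]
  RT 60: heading 60 -> 0
]
Final: pos=(0,0), heading=0, 6 segment(s) drawn

Start position: (0, 0)
Final position: (0, 0)
Distance = 0; < 1e-6 -> CLOSED

Answer: yes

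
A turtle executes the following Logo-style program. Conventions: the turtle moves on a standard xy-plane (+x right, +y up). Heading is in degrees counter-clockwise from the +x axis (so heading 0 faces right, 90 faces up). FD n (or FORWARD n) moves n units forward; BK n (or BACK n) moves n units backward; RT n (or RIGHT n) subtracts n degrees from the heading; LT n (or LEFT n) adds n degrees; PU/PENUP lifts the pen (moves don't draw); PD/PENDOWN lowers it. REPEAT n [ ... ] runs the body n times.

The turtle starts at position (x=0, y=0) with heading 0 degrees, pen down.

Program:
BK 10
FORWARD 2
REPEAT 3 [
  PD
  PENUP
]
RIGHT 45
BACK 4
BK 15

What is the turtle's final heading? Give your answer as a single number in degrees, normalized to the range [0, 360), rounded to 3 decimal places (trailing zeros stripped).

Answer: 315

Derivation:
Executing turtle program step by step:
Start: pos=(0,0), heading=0, pen down
BK 10: (0,0) -> (-10,0) [heading=0, draw]
FD 2: (-10,0) -> (-8,0) [heading=0, draw]
REPEAT 3 [
  -- iteration 1/3 --
  PD: pen down
  PU: pen up
  -- iteration 2/3 --
  PD: pen down
  PU: pen up
  -- iteration 3/3 --
  PD: pen down
  PU: pen up
]
RT 45: heading 0 -> 315
BK 4: (-8,0) -> (-10.828,2.828) [heading=315, move]
BK 15: (-10.828,2.828) -> (-21.435,13.435) [heading=315, move]
Final: pos=(-21.435,13.435), heading=315, 2 segment(s) drawn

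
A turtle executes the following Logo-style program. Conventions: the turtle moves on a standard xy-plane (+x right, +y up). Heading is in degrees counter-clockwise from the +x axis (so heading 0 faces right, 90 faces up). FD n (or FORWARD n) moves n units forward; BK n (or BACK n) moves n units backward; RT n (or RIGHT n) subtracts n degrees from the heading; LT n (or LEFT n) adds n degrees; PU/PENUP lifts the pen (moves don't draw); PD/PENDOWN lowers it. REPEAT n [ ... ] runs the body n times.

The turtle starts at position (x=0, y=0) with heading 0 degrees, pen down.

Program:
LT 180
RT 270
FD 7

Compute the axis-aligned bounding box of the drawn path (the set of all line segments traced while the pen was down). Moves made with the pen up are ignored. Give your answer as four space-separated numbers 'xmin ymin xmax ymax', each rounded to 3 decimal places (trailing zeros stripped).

Answer: 0 -7 0 0

Derivation:
Executing turtle program step by step:
Start: pos=(0,0), heading=0, pen down
LT 180: heading 0 -> 180
RT 270: heading 180 -> 270
FD 7: (0,0) -> (0,-7) [heading=270, draw]
Final: pos=(0,-7), heading=270, 1 segment(s) drawn

Segment endpoints: x in {0, 0}, y in {-7, 0}
xmin=0, ymin=-7, xmax=0, ymax=0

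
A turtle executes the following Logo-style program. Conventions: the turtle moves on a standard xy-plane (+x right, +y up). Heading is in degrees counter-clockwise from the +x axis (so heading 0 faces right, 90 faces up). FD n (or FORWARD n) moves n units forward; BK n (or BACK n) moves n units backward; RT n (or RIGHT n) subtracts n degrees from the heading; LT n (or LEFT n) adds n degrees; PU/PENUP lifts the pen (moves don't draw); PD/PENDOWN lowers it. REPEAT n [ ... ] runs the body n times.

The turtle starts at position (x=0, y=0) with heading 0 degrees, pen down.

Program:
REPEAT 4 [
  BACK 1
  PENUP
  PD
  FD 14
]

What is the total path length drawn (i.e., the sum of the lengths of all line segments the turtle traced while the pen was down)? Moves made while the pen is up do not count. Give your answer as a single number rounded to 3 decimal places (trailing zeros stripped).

Answer: 60

Derivation:
Executing turtle program step by step:
Start: pos=(0,0), heading=0, pen down
REPEAT 4 [
  -- iteration 1/4 --
  BK 1: (0,0) -> (-1,0) [heading=0, draw]
  PU: pen up
  PD: pen down
  FD 14: (-1,0) -> (13,0) [heading=0, draw]
  -- iteration 2/4 --
  BK 1: (13,0) -> (12,0) [heading=0, draw]
  PU: pen up
  PD: pen down
  FD 14: (12,0) -> (26,0) [heading=0, draw]
  -- iteration 3/4 --
  BK 1: (26,0) -> (25,0) [heading=0, draw]
  PU: pen up
  PD: pen down
  FD 14: (25,0) -> (39,0) [heading=0, draw]
  -- iteration 4/4 --
  BK 1: (39,0) -> (38,0) [heading=0, draw]
  PU: pen up
  PD: pen down
  FD 14: (38,0) -> (52,0) [heading=0, draw]
]
Final: pos=(52,0), heading=0, 8 segment(s) drawn

Segment lengths:
  seg 1: (0,0) -> (-1,0), length = 1
  seg 2: (-1,0) -> (13,0), length = 14
  seg 3: (13,0) -> (12,0), length = 1
  seg 4: (12,0) -> (26,0), length = 14
  seg 5: (26,0) -> (25,0), length = 1
  seg 6: (25,0) -> (39,0), length = 14
  seg 7: (39,0) -> (38,0), length = 1
  seg 8: (38,0) -> (52,0), length = 14
Total = 60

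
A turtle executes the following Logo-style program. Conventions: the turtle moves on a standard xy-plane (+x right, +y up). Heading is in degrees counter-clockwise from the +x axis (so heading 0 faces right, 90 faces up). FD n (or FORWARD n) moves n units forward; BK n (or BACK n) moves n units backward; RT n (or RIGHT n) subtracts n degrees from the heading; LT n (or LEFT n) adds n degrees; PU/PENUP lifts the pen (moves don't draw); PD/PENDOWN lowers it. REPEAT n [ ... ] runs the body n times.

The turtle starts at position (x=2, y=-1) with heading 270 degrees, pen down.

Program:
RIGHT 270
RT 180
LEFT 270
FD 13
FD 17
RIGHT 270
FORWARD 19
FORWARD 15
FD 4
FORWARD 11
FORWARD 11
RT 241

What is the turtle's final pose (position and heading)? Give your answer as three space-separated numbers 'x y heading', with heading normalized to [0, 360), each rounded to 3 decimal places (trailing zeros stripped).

Executing turtle program step by step:
Start: pos=(2,-1), heading=270, pen down
RT 270: heading 270 -> 0
RT 180: heading 0 -> 180
LT 270: heading 180 -> 90
FD 13: (2,-1) -> (2,12) [heading=90, draw]
FD 17: (2,12) -> (2,29) [heading=90, draw]
RT 270: heading 90 -> 180
FD 19: (2,29) -> (-17,29) [heading=180, draw]
FD 15: (-17,29) -> (-32,29) [heading=180, draw]
FD 4: (-32,29) -> (-36,29) [heading=180, draw]
FD 11: (-36,29) -> (-47,29) [heading=180, draw]
FD 11: (-47,29) -> (-58,29) [heading=180, draw]
RT 241: heading 180 -> 299
Final: pos=(-58,29), heading=299, 7 segment(s) drawn

Answer: -58 29 299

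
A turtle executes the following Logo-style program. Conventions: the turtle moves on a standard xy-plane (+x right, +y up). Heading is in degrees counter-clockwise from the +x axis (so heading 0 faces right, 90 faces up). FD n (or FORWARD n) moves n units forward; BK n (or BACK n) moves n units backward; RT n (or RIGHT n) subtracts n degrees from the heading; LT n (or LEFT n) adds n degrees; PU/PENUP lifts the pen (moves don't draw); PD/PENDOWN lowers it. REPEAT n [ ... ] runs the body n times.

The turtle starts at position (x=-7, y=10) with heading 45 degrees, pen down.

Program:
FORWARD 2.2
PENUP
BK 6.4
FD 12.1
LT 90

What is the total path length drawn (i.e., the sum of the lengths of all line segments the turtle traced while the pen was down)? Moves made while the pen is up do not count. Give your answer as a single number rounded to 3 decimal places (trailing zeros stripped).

Executing turtle program step by step:
Start: pos=(-7,10), heading=45, pen down
FD 2.2: (-7,10) -> (-5.444,11.556) [heading=45, draw]
PU: pen up
BK 6.4: (-5.444,11.556) -> (-9.97,7.03) [heading=45, move]
FD 12.1: (-9.97,7.03) -> (-1.414,15.586) [heading=45, move]
LT 90: heading 45 -> 135
Final: pos=(-1.414,15.586), heading=135, 1 segment(s) drawn

Segment lengths:
  seg 1: (-7,10) -> (-5.444,11.556), length = 2.2
Total = 2.2

Answer: 2.2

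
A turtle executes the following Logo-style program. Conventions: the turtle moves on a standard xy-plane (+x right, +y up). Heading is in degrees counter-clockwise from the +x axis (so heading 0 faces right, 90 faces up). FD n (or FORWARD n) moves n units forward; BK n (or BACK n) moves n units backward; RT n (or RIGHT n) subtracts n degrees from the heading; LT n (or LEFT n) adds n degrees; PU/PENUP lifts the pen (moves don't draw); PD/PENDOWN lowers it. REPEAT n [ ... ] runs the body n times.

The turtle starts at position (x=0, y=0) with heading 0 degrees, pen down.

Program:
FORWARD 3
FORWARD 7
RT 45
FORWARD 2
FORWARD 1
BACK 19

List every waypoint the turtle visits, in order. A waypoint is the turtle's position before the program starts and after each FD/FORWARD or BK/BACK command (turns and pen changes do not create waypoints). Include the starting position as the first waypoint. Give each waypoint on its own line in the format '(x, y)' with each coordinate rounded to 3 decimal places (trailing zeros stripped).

Answer: (0, 0)
(3, 0)
(10, 0)
(11.414, -1.414)
(12.121, -2.121)
(-1.314, 11.314)

Derivation:
Executing turtle program step by step:
Start: pos=(0,0), heading=0, pen down
FD 3: (0,0) -> (3,0) [heading=0, draw]
FD 7: (3,0) -> (10,0) [heading=0, draw]
RT 45: heading 0 -> 315
FD 2: (10,0) -> (11.414,-1.414) [heading=315, draw]
FD 1: (11.414,-1.414) -> (12.121,-2.121) [heading=315, draw]
BK 19: (12.121,-2.121) -> (-1.314,11.314) [heading=315, draw]
Final: pos=(-1.314,11.314), heading=315, 5 segment(s) drawn
Waypoints (6 total):
(0, 0)
(3, 0)
(10, 0)
(11.414, -1.414)
(12.121, -2.121)
(-1.314, 11.314)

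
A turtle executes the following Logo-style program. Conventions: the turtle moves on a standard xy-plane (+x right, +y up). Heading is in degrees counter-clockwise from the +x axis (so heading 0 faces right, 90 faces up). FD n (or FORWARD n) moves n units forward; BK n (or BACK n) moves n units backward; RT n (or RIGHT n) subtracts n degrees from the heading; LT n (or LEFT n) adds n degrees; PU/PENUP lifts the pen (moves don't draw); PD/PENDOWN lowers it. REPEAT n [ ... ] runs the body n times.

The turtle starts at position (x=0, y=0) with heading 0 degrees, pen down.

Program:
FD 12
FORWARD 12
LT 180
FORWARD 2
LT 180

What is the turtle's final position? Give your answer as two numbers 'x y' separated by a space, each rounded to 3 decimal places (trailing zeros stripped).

Executing turtle program step by step:
Start: pos=(0,0), heading=0, pen down
FD 12: (0,0) -> (12,0) [heading=0, draw]
FD 12: (12,0) -> (24,0) [heading=0, draw]
LT 180: heading 0 -> 180
FD 2: (24,0) -> (22,0) [heading=180, draw]
LT 180: heading 180 -> 0
Final: pos=(22,0), heading=0, 3 segment(s) drawn

Answer: 22 0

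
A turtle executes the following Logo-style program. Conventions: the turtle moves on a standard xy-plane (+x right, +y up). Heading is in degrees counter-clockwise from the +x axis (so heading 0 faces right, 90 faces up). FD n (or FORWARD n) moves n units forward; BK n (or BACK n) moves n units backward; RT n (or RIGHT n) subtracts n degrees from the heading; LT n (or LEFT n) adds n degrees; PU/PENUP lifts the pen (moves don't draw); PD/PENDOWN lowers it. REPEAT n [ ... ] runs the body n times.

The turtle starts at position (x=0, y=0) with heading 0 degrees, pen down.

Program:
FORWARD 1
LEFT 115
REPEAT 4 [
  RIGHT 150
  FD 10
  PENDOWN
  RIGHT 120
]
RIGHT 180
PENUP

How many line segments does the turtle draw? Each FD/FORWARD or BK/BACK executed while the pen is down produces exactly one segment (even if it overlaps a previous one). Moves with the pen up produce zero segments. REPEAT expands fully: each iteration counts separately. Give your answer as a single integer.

Answer: 5

Derivation:
Executing turtle program step by step:
Start: pos=(0,0), heading=0, pen down
FD 1: (0,0) -> (1,0) [heading=0, draw]
LT 115: heading 0 -> 115
REPEAT 4 [
  -- iteration 1/4 --
  RT 150: heading 115 -> 325
  FD 10: (1,0) -> (9.192,-5.736) [heading=325, draw]
  PD: pen down
  RT 120: heading 325 -> 205
  -- iteration 2/4 --
  RT 150: heading 205 -> 55
  FD 10: (9.192,-5.736) -> (14.927,2.456) [heading=55, draw]
  PD: pen down
  RT 120: heading 55 -> 295
  -- iteration 3/4 --
  RT 150: heading 295 -> 145
  FD 10: (14.927,2.456) -> (6.736,8.192) [heading=145, draw]
  PD: pen down
  RT 120: heading 145 -> 25
  -- iteration 4/4 --
  RT 150: heading 25 -> 235
  FD 10: (6.736,8.192) -> (1,0) [heading=235, draw]
  PD: pen down
  RT 120: heading 235 -> 115
]
RT 180: heading 115 -> 295
PU: pen up
Final: pos=(1,0), heading=295, 5 segment(s) drawn
Segments drawn: 5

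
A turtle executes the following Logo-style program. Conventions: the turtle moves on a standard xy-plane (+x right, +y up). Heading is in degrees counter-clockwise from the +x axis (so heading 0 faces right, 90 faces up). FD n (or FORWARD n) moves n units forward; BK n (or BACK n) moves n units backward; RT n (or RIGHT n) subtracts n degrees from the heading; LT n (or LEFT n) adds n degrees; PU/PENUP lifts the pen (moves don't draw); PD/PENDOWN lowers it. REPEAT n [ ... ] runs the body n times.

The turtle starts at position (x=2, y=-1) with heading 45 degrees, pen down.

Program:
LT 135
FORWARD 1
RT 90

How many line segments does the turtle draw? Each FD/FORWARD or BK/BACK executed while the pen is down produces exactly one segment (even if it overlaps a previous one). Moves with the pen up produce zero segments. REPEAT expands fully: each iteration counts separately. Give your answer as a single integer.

Answer: 1

Derivation:
Executing turtle program step by step:
Start: pos=(2,-1), heading=45, pen down
LT 135: heading 45 -> 180
FD 1: (2,-1) -> (1,-1) [heading=180, draw]
RT 90: heading 180 -> 90
Final: pos=(1,-1), heading=90, 1 segment(s) drawn
Segments drawn: 1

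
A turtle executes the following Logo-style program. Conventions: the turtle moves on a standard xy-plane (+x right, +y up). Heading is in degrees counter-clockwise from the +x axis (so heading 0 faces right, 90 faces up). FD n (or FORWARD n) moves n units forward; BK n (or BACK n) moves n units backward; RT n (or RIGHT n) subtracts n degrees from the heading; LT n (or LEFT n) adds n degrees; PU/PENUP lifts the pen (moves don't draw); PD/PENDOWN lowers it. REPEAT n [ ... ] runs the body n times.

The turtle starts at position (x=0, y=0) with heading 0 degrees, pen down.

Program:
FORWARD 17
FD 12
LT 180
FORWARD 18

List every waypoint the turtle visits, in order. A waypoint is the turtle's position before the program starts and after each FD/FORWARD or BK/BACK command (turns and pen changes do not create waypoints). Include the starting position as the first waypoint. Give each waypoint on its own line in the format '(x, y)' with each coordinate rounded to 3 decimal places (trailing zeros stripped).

Executing turtle program step by step:
Start: pos=(0,0), heading=0, pen down
FD 17: (0,0) -> (17,0) [heading=0, draw]
FD 12: (17,0) -> (29,0) [heading=0, draw]
LT 180: heading 0 -> 180
FD 18: (29,0) -> (11,0) [heading=180, draw]
Final: pos=(11,0), heading=180, 3 segment(s) drawn
Waypoints (4 total):
(0, 0)
(17, 0)
(29, 0)
(11, 0)

Answer: (0, 0)
(17, 0)
(29, 0)
(11, 0)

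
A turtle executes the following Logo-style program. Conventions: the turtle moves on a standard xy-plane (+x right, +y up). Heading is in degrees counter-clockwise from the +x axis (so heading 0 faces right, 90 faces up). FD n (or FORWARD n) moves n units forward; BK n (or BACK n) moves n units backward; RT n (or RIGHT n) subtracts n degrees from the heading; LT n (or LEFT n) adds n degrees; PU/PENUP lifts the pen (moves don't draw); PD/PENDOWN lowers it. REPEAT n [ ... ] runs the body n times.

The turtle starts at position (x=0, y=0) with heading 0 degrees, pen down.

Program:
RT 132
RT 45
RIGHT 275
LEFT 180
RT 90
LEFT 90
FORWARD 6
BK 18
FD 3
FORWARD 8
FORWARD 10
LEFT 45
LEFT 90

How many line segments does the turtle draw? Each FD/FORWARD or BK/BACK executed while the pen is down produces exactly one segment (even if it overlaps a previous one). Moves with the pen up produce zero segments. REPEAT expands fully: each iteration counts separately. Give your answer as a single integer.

Executing turtle program step by step:
Start: pos=(0,0), heading=0, pen down
RT 132: heading 0 -> 228
RT 45: heading 228 -> 183
RT 275: heading 183 -> 268
LT 180: heading 268 -> 88
RT 90: heading 88 -> 358
LT 90: heading 358 -> 88
FD 6: (0,0) -> (0.209,5.996) [heading=88, draw]
BK 18: (0.209,5.996) -> (-0.419,-11.993) [heading=88, draw]
FD 3: (-0.419,-11.993) -> (-0.314,-8.995) [heading=88, draw]
FD 8: (-0.314,-8.995) -> (-0.035,-0.999) [heading=88, draw]
FD 10: (-0.035,-0.999) -> (0.314,8.995) [heading=88, draw]
LT 45: heading 88 -> 133
LT 90: heading 133 -> 223
Final: pos=(0.314,8.995), heading=223, 5 segment(s) drawn
Segments drawn: 5

Answer: 5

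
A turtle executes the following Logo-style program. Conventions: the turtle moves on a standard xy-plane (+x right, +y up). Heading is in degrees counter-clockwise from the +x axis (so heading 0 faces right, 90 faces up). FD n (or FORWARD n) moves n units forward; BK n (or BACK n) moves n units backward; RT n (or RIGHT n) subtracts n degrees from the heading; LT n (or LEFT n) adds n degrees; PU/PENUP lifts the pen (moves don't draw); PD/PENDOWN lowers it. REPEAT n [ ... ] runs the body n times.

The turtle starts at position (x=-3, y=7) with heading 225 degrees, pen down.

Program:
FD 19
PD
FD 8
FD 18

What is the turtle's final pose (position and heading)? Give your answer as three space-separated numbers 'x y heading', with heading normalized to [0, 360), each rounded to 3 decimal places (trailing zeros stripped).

Answer: -34.82 -24.82 225

Derivation:
Executing turtle program step by step:
Start: pos=(-3,7), heading=225, pen down
FD 19: (-3,7) -> (-16.435,-6.435) [heading=225, draw]
PD: pen down
FD 8: (-16.435,-6.435) -> (-22.092,-12.092) [heading=225, draw]
FD 18: (-22.092,-12.092) -> (-34.82,-24.82) [heading=225, draw]
Final: pos=(-34.82,-24.82), heading=225, 3 segment(s) drawn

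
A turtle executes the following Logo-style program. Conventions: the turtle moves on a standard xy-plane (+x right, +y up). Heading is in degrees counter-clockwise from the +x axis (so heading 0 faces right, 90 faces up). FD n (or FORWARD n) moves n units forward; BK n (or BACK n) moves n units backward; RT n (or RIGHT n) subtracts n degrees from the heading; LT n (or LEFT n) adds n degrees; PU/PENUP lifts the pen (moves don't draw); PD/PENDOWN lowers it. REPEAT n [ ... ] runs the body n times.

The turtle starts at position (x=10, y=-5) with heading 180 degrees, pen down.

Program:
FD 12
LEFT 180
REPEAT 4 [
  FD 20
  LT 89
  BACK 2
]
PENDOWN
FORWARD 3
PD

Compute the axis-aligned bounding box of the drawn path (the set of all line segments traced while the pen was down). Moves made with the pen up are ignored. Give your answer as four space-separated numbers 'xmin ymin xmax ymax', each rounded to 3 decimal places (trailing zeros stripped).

Answer: -2.612 -7 20.313 15.623

Derivation:
Executing turtle program step by step:
Start: pos=(10,-5), heading=180, pen down
FD 12: (10,-5) -> (-2,-5) [heading=180, draw]
LT 180: heading 180 -> 0
REPEAT 4 [
  -- iteration 1/4 --
  FD 20: (-2,-5) -> (18,-5) [heading=0, draw]
  LT 89: heading 0 -> 89
  BK 2: (18,-5) -> (17.965,-7) [heading=89, draw]
  -- iteration 2/4 --
  FD 20: (17.965,-7) -> (18.314,12.997) [heading=89, draw]
  LT 89: heading 89 -> 178
  BK 2: (18.314,12.997) -> (20.313,12.927) [heading=178, draw]
  -- iteration 3/4 --
  FD 20: (20.313,12.927) -> (0.325,13.625) [heading=178, draw]
  LT 89: heading 178 -> 267
  BK 2: (0.325,13.625) -> (0.43,15.623) [heading=267, draw]
  -- iteration 4/4 --
  FD 20: (0.43,15.623) -> (-0.617,-4.35) [heading=267, draw]
  LT 89: heading 267 -> 356
  BK 2: (-0.617,-4.35) -> (-2.612,-4.21) [heading=356, draw]
]
PD: pen down
FD 3: (-2.612,-4.21) -> (0.381,-4.42) [heading=356, draw]
PD: pen down
Final: pos=(0.381,-4.42), heading=356, 10 segment(s) drawn

Segment endpoints: x in {-2.612, -2, -0.617, 0.325, 0.381, 0.43, 10, 17.965, 18, 18.314, 20.313}, y in {-7, -5, -5, -5, -4.42, -4.35, -4.21, 12.927, 12.997, 13.625, 15.623}
xmin=-2.612, ymin=-7, xmax=20.313, ymax=15.623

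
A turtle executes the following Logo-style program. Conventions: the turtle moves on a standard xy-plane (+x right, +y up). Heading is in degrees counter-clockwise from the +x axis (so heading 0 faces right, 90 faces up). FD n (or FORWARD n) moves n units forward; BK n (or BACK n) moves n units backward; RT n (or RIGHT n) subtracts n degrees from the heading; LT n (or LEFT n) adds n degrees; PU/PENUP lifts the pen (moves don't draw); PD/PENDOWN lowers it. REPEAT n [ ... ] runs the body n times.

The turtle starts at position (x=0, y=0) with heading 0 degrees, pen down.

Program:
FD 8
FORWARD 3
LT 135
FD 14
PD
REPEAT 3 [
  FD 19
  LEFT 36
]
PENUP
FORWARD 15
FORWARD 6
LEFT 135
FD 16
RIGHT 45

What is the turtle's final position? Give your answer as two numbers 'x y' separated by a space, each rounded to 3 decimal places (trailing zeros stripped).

Answer: -42.347 3.914

Derivation:
Executing turtle program step by step:
Start: pos=(0,0), heading=0, pen down
FD 8: (0,0) -> (8,0) [heading=0, draw]
FD 3: (8,0) -> (11,0) [heading=0, draw]
LT 135: heading 0 -> 135
FD 14: (11,0) -> (1.101,9.899) [heading=135, draw]
PD: pen down
REPEAT 3 [
  -- iteration 1/3 --
  FD 19: (1.101,9.899) -> (-12.335,23.335) [heading=135, draw]
  LT 36: heading 135 -> 171
  -- iteration 2/3 --
  FD 19: (-12.335,23.335) -> (-31.101,26.307) [heading=171, draw]
  LT 36: heading 171 -> 207
  -- iteration 3/3 --
  FD 19: (-31.101,26.307) -> (-48.03,17.681) [heading=207, draw]
  LT 36: heading 207 -> 243
]
PU: pen up
FD 15: (-48.03,17.681) -> (-54.84,4.316) [heading=243, move]
FD 6: (-54.84,4.316) -> (-57.564,-1.03) [heading=243, move]
LT 135: heading 243 -> 18
FD 16: (-57.564,-1.03) -> (-42.347,3.914) [heading=18, move]
RT 45: heading 18 -> 333
Final: pos=(-42.347,3.914), heading=333, 6 segment(s) drawn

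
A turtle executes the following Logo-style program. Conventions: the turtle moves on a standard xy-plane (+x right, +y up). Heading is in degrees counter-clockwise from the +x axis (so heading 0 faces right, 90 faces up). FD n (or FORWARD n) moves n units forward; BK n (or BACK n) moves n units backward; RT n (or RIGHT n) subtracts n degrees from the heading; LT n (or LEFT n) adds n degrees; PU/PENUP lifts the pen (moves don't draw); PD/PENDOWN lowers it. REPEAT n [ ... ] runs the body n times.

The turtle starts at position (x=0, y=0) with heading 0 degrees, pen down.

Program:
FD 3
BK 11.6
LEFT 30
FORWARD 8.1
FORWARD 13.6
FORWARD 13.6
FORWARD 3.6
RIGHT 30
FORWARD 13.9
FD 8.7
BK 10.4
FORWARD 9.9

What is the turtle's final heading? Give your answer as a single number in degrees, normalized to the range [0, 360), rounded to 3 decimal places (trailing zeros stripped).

Executing turtle program step by step:
Start: pos=(0,0), heading=0, pen down
FD 3: (0,0) -> (3,0) [heading=0, draw]
BK 11.6: (3,0) -> (-8.6,0) [heading=0, draw]
LT 30: heading 0 -> 30
FD 8.1: (-8.6,0) -> (-1.585,4.05) [heading=30, draw]
FD 13.6: (-1.585,4.05) -> (10.193,10.85) [heading=30, draw]
FD 13.6: (10.193,10.85) -> (21.971,17.65) [heading=30, draw]
FD 3.6: (21.971,17.65) -> (25.088,19.45) [heading=30, draw]
RT 30: heading 30 -> 0
FD 13.9: (25.088,19.45) -> (38.988,19.45) [heading=0, draw]
FD 8.7: (38.988,19.45) -> (47.688,19.45) [heading=0, draw]
BK 10.4: (47.688,19.45) -> (37.288,19.45) [heading=0, draw]
FD 9.9: (37.288,19.45) -> (47.188,19.45) [heading=0, draw]
Final: pos=(47.188,19.45), heading=0, 10 segment(s) drawn

Answer: 0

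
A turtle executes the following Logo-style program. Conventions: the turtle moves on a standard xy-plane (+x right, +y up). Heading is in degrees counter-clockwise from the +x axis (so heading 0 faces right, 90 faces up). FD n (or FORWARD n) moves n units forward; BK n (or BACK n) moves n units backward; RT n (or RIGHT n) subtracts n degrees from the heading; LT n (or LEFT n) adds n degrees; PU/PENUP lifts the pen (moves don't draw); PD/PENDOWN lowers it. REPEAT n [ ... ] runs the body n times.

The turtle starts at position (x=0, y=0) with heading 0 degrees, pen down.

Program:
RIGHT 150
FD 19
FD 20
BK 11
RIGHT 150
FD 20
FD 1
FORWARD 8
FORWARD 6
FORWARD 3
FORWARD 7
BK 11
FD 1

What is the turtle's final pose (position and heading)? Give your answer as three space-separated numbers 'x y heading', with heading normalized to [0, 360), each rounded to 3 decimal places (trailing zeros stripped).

Answer: -6.749 16.311 60

Derivation:
Executing turtle program step by step:
Start: pos=(0,0), heading=0, pen down
RT 150: heading 0 -> 210
FD 19: (0,0) -> (-16.454,-9.5) [heading=210, draw]
FD 20: (-16.454,-9.5) -> (-33.775,-19.5) [heading=210, draw]
BK 11: (-33.775,-19.5) -> (-24.249,-14) [heading=210, draw]
RT 150: heading 210 -> 60
FD 20: (-24.249,-14) -> (-14.249,3.321) [heading=60, draw]
FD 1: (-14.249,3.321) -> (-13.749,4.187) [heading=60, draw]
FD 8: (-13.749,4.187) -> (-9.749,11.115) [heading=60, draw]
FD 6: (-9.749,11.115) -> (-6.749,16.311) [heading=60, draw]
FD 3: (-6.749,16.311) -> (-5.249,18.909) [heading=60, draw]
FD 7: (-5.249,18.909) -> (-1.749,24.971) [heading=60, draw]
BK 11: (-1.749,24.971) -> (-7.249,15.445) [heading=60, draw]
FD 1: (-7.249,15.445) -> (-6.749,16.311) [heading=60, draw]
Final: pos=(-6.749,16.311), heading=60, 11 segment(s) drawn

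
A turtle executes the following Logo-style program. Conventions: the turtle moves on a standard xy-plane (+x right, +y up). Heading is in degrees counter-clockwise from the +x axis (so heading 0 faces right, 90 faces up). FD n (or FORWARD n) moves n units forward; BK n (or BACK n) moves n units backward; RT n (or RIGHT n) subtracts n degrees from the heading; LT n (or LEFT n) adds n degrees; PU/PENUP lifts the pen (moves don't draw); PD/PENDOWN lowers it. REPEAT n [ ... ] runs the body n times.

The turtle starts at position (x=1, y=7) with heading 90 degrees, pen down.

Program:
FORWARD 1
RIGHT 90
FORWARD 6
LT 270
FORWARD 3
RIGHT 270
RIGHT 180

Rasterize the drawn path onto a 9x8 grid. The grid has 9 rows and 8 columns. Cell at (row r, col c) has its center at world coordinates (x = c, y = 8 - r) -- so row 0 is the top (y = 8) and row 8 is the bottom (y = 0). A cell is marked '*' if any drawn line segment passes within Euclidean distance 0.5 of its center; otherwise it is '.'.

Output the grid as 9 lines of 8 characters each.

Segment 0: (1,7) -> (1,8)
Segment 1: (1,8) -> (7,8)
Segment 2: (7,8) -> (7,5)

Answer: .*******
.*.....*
.......*
.......*
........
........
........
........
........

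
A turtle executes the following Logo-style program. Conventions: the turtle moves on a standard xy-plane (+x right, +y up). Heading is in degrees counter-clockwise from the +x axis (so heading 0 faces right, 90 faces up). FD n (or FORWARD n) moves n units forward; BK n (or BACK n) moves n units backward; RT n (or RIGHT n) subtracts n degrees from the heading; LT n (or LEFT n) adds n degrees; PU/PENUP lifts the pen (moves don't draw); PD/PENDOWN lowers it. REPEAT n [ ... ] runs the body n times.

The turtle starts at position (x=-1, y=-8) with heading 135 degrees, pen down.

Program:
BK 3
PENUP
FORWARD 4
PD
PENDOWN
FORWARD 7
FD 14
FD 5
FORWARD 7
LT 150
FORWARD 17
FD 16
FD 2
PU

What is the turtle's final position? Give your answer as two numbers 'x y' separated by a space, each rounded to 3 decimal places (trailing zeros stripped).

Answer: -15.983 -17.766

Derivation:
Executing turtle program step by step:
Start: pos=(-1,-8), heading=135, pen down
BK 3: (-1,-8) -> (1.121,-10.121) [heading=135, draw]
PU: pen up
FD 4: (1.121,-10.121) -> (-1.707,-7.293) [heading=135, move]
PD: pen down
PD: pen down
FD 7: (-1.707,-7.293) -> (-6.657,-2.343) [heading=135, draw]
FD 14: (-6.657,-2.343) -> (-16.556,7.556) [heading=135, draw]
FD 5: (-16.556,7.556) -> (-20.092,11.092) [heading=135, draw]
FD 7: (-20.092,11.092) -> (-25.042,16.042) [heading=135, draw]
LT 150: heading 135 -> 285
FD 17: (-25.042,16.042) -> (-20.642,-0.379) [heading=285, draw]
FD 16: (-20.642,-0.379) -> (-16.501,-15.834) [heading=285, draw]
FD 2: (-16.501,-15.834) -> (-15.983,-17.766) [heading=285, draw]
PU: pen up
Final: pos=(-15.983,-17.766), heading=285, 8 segment(s) drawn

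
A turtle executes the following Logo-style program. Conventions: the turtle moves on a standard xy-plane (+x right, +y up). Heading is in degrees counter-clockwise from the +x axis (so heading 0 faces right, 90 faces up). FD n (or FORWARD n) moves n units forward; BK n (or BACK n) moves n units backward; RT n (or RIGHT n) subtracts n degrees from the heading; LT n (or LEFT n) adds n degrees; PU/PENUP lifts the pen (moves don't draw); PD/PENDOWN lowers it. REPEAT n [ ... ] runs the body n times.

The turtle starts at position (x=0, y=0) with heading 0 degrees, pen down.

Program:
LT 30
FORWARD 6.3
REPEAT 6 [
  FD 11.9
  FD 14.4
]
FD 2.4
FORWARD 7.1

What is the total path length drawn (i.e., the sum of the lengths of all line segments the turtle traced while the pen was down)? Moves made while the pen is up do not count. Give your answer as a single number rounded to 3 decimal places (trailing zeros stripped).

Executing turtle program step by step:
Start: pos=(0,0), heading=0, pen down
LT 30: heading 0 -> 30
FD 6.3: (0,0) -> (5.456,3.15) [heading=30, draw]
REPEAT 6 [
  -- iteration 1/6 --
  FD 11.9: (5.456,3.15) -> (15.762,9.1) [heading=30, draw]
  FD 14.4: (15.762,9.1) -> (28.232,16.3) [heading=30, draw]
  -- iteration 2/6 --
  FD 11.9: (28.232,16.3) -> (38.538,22.25) [heading=30, draw]
  FD 14.4: (38.538,22.25) -> (51.009,29.45) [heading=30, draw]
  -- iteration 3/6 --
  FD 11.9: (51.009,29.45) -> (61.315,35.4) [heading=30, draw]
  FD 14.4: (61.315,35.4) -> (73.785,42.6) [heading=30, draw]
  -- iteration 4/6 --
  FD 11.9: (73.785,42.6) -> (84.091,48.55) [heading=30, draw]
  FD 14.4: (84.091,48.55) -> (96.562,55.75) [heading=30, draw]
  -- iteration 5/6 --
  FD 11.9: (96.562,55.75) -> (106.868,61.7) [heading=30, draw]
  FD 14.4: (106.868,61.7) -> (119.338,68.9) [heading=30, draw]
  -- iteration 6/6 --
  FD 11.9: (119.338,68.9) -> (129.644,74.85) [heading=30, draw]
  FD 14.4: (129.644,74.85) -> (142.115,82.05) [heading=30, draw]
]
FD 2.4: (142.115,82.05) -> (144.193,83.25) [heading=30, draw]
FD 7.1: (144.193,83.25) -> (150.342,86.8) [heading=30, draw]
Final: pos=(150.342,86.8), heading=30, 15 segment(s) drawn

Segment lengths:
  seg 1: (0,0) -> (5.456,3.15), length = 6.3
  seg 2: (5.456,3.15) -> (15.762,9.1), length = 11.9
  seg 3: (15.762,9.1) -> (28.232,16.3), length = 14.4
  seg 4: (28.232,16.3) -> (38.538,22.25), length = 11.9
  seg 5: (38.538,22.25) -> (51.009,29.45), length = 14.4
  seg 6: (51.009,29.45) -> (61.315,35.4), length = 11.9
  seg 7: (61.315,35.4) -> (73.785,42.6), length = 14.4
  seg 8: (73.785,42.6) -> (84.091,48.55), length = 11.9
  seg 9: (84.091,48.55) -> (96.562,55.75), length = 14.4
  seg 10: (96.562,55.75) -> (106.868,61.7), length = 11.9
  seg 11: (106.868,61.7) -> (119.338,68.9), length = 14.4
  seg 12: (119.338,68.9) -> (129.644,74.85), length = 11.9
  seg 13: (129.644,74.85) -> (142.115,82.05), length = 14.4
  seg 14: (142.115,82.05) -> (144.193,83.25), length = 2.4
  seg 15: (144.193,83.25) -> (150.342,86.8), length = 7.1
Total = 173.6

Answer: 173.6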